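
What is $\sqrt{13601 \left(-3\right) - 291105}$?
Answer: $2 i \sqrt{82977} \approx 576.11 i$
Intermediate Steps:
$\sqrt{13601 \left(-3\right) - 291105} = \sqrt{-40803 - 291105} = \sqrt{-331908} = 2 i \sqrt{82977}$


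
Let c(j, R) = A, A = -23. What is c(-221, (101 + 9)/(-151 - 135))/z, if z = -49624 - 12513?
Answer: 23/62137 ≈ 0.00037015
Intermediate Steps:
c(j, R) = -23
z = -62137
c(-221, (101 + 9)/(-151 - 135))/z = -23/(-62137) = -23*(-1/62137) = 23/62137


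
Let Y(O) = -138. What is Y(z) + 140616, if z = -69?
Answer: 140478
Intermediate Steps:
Y(z) + 140616 = -138 + 140616 = 140478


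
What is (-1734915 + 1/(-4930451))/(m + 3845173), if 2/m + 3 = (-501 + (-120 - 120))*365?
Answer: -1156779924284729844/2563825277775921931 ≈ -0.45119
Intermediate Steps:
m = -1/135234 (m = 2/(-3 + (-501 + (-120 - 120))*365) = 2/(-3 + (-501 - 240)*365) = 2/(-3 - 741*365) = 2/(-3 - 270465) = 2/(-270468) = 2*(-1/270468) = -1/135234 ≈ -7.3946e-6)
(-1734915 + 1/(-4930451))/(m + 3845173) = (-1734915 + 1/(-4930451))/(-1/135234 + 3845173) = (-1734915 - 1/4930451)/(519998125481/135234) = -8553913396666/4930451*135234/519998125481 = -1156779924284729844/2563825277775921931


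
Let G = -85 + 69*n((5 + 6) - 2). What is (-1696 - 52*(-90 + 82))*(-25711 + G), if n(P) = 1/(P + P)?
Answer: 99041920/3 ≈ 3.3014e+7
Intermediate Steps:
n(P) = 1/(2*P)
G = -487/6 (G = -85 + 69*(1/(2*((5 + 6) - 2))) = -85 + 69*(1/(2*(11 - 2))) = -85 + 69*((½)/9) = -85 + 69*((½)*(⅑)) = -85 + 69*(1/18) = -85 + 23/6 = -487/6 ≈ -81.167)
(-1696 - 52*(-90 + 82))*(-25711 + G) = (-1696 - 52*(-90 + 82))*(-25711 - 487/6) = (-1696 - 52*(-8))*(-154753/6) = (-1696 + 416)*(-154753/6) = -1280*(-154753/6) = 99041920/3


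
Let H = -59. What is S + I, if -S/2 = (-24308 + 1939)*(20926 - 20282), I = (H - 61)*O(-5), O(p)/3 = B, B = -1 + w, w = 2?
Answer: 28810912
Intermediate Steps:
B = 1 (B = -1 + 2 = 1)
O(p) = 3 (O(p) = 3*1 = 3)
I = -360 (I = (-59 - 61)*3 = -120*3 = -360)
S = 28811272 (S = -2*(-24308 + 1939)*(20926 - 20282) = -(-44738)*644 = -2*(-14405636) = 28811272)
S + I = 28811272 - 360 = 28810912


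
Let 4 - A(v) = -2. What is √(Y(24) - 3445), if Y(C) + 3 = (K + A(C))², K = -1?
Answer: I*√3423 ≈ 58.506*I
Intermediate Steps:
A(v) = 6 (A(v) = 4 - 1*(-2) = 4 + 2 = 6)
Y(C) = 22 (Y(C) = -3 + (-1 + 6)² = -3 + 5² = -3 + 25 = 22)
√(Y(24) - 3445) = √(22 - 3445) = √(-3423) = I*√3423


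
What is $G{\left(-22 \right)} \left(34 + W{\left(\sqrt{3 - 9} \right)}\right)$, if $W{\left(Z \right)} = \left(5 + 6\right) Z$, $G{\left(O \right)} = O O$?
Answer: $16456 + 5324 i \sqrt{6} \approx 16456.0 + 13041.0 i$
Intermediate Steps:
$G{\left(O \right)} = O^{2}$
$W{\left(Z \right)} = 11 Z$
$G{\left(-22 \right)} \left(34 + W{\left(\sqrt{3 - 9} \right)}\right) = \left(-22\right)^{2} \left(34 + 11 \sqrt{3 - 9}\right) = 484 \left(34 + 11 \sqrt{-6}\right) = 484 \left(34 + 11 i \sqrt{6}\right) = 16456 + 5324 i \sqrt{6}$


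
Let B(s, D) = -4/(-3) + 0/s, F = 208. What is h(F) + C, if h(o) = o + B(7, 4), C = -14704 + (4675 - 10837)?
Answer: -61970/3 ≈ -20657.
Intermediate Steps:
B(s, D) = 4/3 (B(s, D) = -4*(-⅓) + 0 = 4/3 + 0 = 4/3)
C = -20866 (C = -14704 - 6162 = -20866)
h(o) = 4/3 + o (h(o) = o + 4/3 = 4/3 + o)
h(F) + C = (4/3 + 208) - 20866 = 628/3 - 20866 = -61970/3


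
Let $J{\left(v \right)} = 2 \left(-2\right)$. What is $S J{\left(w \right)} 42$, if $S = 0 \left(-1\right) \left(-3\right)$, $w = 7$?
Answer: $0$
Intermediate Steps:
$J{\left(v \right)} = -4$
$S = 0$ ($S = 0 \left(-3\right) = 0$)
$S J{\left(w \right)} 42 = 0 \left(-4\right) 42 = 0 \cdot 42 = 0$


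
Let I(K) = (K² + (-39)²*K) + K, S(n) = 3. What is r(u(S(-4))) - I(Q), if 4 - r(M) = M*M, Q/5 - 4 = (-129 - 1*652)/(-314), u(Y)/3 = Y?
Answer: -4978819097/98596 ≈ -50497.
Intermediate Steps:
u(Y) = 3*Y
Q = 10185/314 (Q = 20 + 5*((-129 - 1*652)/(-314)) = 20 + 5*((-129 - 652)*(-1/314)) = 20 + 5*(-781*(-1/314)) = 20 + 5*(781/314) = 20 + 3905/314 = 10185/314 ≈ 32.436)
I(K) = K² + 1522*K (I(K) = (K² + 1521*K) + K = K² + 1522*K)
r(M) = 4 - M² (r(M) = 4 - M*M = 4 - M²)
r(u(S(-4))) - I(Q) = (4 - (3*3)²) - 10185*(1522 + 10185/314)/314 = (4 - 1*9²) - 10185*488093/(314*314) = (4 - 1*81) - 1*4971227205/98596 = (4 - 81) - 4971227205/98596 = -77 - 4971227205/98596 = -4978819097/98596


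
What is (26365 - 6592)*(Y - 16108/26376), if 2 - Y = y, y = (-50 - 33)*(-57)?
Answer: -205553866323/2198 ≈ -9.3519e+7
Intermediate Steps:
y = 4731 (y = -83*(-57) = 4731)
Y = -4729 (Y = 2 - 1*4731 = 2 - 4731 = -4729)
(26365 - 6592)*(Y - 16108/26376) = (26365 - 6592)*(-4729 - 16108/26376) = 19773*(-4729 - 16108*1/26376) = 19773*(-4729 - 4027/6594) = 19773*(-31187053/6594) = -205553866323/2198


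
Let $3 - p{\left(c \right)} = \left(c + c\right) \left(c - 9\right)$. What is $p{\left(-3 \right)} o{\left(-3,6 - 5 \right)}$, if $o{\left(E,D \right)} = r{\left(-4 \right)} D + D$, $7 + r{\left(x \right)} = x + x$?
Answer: $966$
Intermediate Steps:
$r{\left(x \right)} = -7 + 2 x$ ($r{\left(x \right)} = -7 + \left(x + x\right) = -7 + 2 x$)
$p{\left(c \right)} = 3 - 2 c \left(-9 + c\right)$ ($p{\left(c \right)} = 3 - \left(c + c\right) \left(c - 9\right) = 3 - 2 c \left(-9 + c\right)$)
$o{\left(E,D \right)} = - 14 D$ ($o{\left(E,D \right)} = \left(-7 + 2 \left(-4\right)\right) D + D = \left(-7 - 8\right) D + D = - 15 D + D = - 14 D$)
$p{\left(-3 \right)} o{\left(-3,6 - 5 \right)} = \left(3 - 2 \left(-3\right)^{2} + 18 \left(-3\right)\right) \left(- 14 \left(6 - 5\right)\right) = \left(3 - 18 - 54\right) \left(\left(-14\right) 1\right) = \left(3 - 18 - 54\right) \left(-14\right) = \left(-69\right) \left(-14\right) = 966$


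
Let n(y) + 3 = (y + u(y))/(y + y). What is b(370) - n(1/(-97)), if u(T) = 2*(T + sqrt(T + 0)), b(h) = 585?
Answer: 1173/2 + I*sqrt(97) ≈ 586.5 + 9.8489*I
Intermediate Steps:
u(T) = 2*T + 2*sqrt(T) (u(T) = 2*(T + sqrt(T)) = 2*T + 2*sqrt(T))
n(y) = -3 + (2*sqrt(y) + 3*y)/(2*y) (n(y) = -3 + (y + (2*y + 2*sqrt(y)))/(y + y) = -3 + (2*sqrt(y) + 3*y)/((2*y)) = -3 + (2*sqrt(y) + 3*y)*(1/(2*y)) = -3 + (2*sqrt(y) + 3*y)/(2*y))
b(370) - n(1/(-97)) = 585 - (-3/2 + 1/sqrt(1/(-97))) = 585 - (-3/2 + 1/sqrt(-1/97)) = 585 - (-3/2 - I*sqrt(97)) = 585 + (3/2 + I*sqrt(97)) = 1173/2 + I*sqrt(97)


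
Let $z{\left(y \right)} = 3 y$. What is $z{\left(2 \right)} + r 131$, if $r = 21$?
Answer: $2757$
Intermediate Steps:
$z{\left(2 \right)} + r 131 = 3 \cdot 2 + 21 \cdot 131 = 6 + 2751 = 2757$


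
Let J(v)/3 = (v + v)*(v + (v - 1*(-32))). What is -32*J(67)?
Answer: -2135424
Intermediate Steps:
J(v) = 6*v*(32 + 2*v) (J(v) = 3*((v + v)*(v + (v - 1*(-32)))) = 3*((2*v)*(v + (v + 32))) = 3*((2*v)*(v + (32 + v))) = 3*((2*v)*(32 + 2*v)) = 3*(2*v*(32 + 2*v)) = 6*v*(32 + 2*v))
-32*J(67) = -384*67*(16 + 67) = -384*67*83 = -32*66732 = -2135424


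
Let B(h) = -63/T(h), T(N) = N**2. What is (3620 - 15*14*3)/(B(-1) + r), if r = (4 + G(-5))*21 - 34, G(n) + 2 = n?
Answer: -299/16 ≈ -18.688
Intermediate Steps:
G(n) = -2 + n
B(h) = -63/h**2
r = -97 (r = (4 + (-2 - 5))*21 - 34 = (4 - 7)*21 - 34 = -3*21 - 34 = -63 - 34 = -97)
(3620 - 15*14*3)/(B(-1) + r) = (3620 - 15*14*3)/(-63/(-1)**2 - 97) = (3620 - 210*3)/(-63*1 - 97) = (3620 - 630)/(-63 - 97) = 2990/(-160) = 2990*(-1/160) = -299/16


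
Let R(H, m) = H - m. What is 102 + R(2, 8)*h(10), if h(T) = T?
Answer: 42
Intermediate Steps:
102 + R(2, 8)*h(10) = 102 + (2 - 1*8)*10 = 102 + (2 - 8)*10 = 102 - 6*10 = 102 - 60 = 42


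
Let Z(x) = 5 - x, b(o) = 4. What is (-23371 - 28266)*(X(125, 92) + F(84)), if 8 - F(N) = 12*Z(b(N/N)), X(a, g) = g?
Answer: -4544056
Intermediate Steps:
F(N) = -4 (F(N) = 8 - 12*(5 - 1*4) = 8 - 12*(5 - 4) = 8 - 12 = -4)
(-23371 - 28266)*(X(125, 92) + F(84)) = (-23371 - 28266)*(92 - 4) = -51637*88 = -4544056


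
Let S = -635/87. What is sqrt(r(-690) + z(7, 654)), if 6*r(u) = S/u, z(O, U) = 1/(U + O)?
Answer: sqrt(206312630763)/7935966 ≈ 0.057235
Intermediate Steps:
z(O, U) = 1/(O + U)
S = -635/87 (S = -635*1/87 = -635/87 ≈ -7.2989)
r(u) = -635/(522*u) (r(u) = (-635/(87*u))/6 = -635/(522*u))
sqrt(r(-690) + z(7, 654)) = sqrt(-635/522/(-690) + 1/(7 + 654)) = sqrt(-635/522*(-1/690) + 1/661) = sqrt(127/72036 + 1/661) = sqrt(155983/47615796) = sqrt(206312630763)/7935966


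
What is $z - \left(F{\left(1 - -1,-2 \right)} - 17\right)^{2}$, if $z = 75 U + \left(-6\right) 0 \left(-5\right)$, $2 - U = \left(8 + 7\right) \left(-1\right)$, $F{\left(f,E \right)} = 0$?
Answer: $986$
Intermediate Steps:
$U = 17$ ($U = 2 - \left(8 + 7\right) \left(-1\right) = 2 - 15 \left(-1\right) = 2 - -15 = 2 + 15 = 17$)
$z = 1275$ ($z = 75 \cdot 17 + \left(-6\right) 0 \left(-5\right) = 1275 + 0 \left(-5\right) = 1275 + 0 = 1275$)
$z - \left(F{\left(1 - -1,-2 \right)} - 17\right)^{2} = 1275 - \left(0 - 17\right)^{2} = 1275 - \left(-17\right)^{2} = 1275 - 289 = 986$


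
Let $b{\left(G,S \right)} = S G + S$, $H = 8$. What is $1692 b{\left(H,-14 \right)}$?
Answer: $-213192$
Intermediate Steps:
$b{\left(G,S \right)} = S + G S$ ($b{\left(G,S \right)} = G S + S = S + G S$)
$1692 b{\left(H,-14 \right)} = 1692 \left(- 14 \left(1 + 8\right)\right) = 1692 \left(\left(-14\right) 9\right) = 1692 \left(-126\right) = -213192$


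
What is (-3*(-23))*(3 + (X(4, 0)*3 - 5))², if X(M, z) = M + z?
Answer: 6900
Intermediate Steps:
(-3*(-23))*(3 + (X(4, 0)*3 - 5))² = (-3*(-23))*(3 + ((4 + 0)*3 - 5))² = 69*(3 + (4*3 - 5))² = 69*(3 + (12 - 5))² = 69*(3 + 7)² = 69*10² = 69*100 = 6900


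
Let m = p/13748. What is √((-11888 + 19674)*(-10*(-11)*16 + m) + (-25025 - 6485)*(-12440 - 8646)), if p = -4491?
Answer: √32042474122836058/6874 ≈ 26041.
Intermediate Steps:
m = -4491/13748 ≈ -0.32667
√((-11888 + 19674)*(-10*(-11)*16 + m) + (-25025 - 6485)*(-12440 - 8646)) = √((-11888 + 19674)*(-10*(-11)*16 - 4491/13748) + (-25025 - 6485)*(-12440 - 8646)) = √(7786*(110*16 - 4491/13748) - 31510*(-21086)) = √(7786*(1760 - 4491/13748) + 664419860) = √(7786*(24191989/13748) + 664419860) = √(94179413177/6874 + 664419860) = √(4661401530817/6874) = √32042474122836058/6874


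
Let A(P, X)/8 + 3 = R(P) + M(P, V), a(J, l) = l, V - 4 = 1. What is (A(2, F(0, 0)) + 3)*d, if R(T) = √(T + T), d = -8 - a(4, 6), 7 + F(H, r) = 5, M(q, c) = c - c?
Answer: 70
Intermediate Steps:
V = 5 (V = 4 + 1 = 5)
M(q, c) = 0
F(H, r) = -2 (F(H, r) = -7 + 5 = -2)
d = -14 (d = -8 - 1*6 = -8 - 6 = -14)
R(T) = √2*√T (R(T) = √(2*T) = √2*√T)
A(P, X) = -24 + 8*√2*√P (A(P, X) = -24 + 8*(√2*√P + 0) = -24 + 8*(√2*√P) = -24 + 8*√2*√P)
(A(2, F(0, 0)) + 3)*d = ((-24 + 8*√2*√2) + 3)*(-14) = ((-24 + 16) + 3)*(-14) = (-8 + 3)*(-14) = -5*(-14) = 70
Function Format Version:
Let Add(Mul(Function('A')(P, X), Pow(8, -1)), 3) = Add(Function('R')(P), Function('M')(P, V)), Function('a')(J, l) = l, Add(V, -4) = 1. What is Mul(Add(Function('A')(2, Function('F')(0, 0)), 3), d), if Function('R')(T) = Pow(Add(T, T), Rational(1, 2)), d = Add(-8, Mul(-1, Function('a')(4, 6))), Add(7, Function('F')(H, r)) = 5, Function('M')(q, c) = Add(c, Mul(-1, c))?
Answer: 70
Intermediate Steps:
V = 5 (V = Add(4, 1) = 5)
Function('M')(q, c) = 0
Function('F')(H, r) = -2 (Function('F')(H, r) = Add(-7, 5) = -2)
d = -14 (d = Add(-8, Mul(-1, 6)) = Add(-8, -6) = -14)
Function('R')(T) = Mul(Pow(2, Rational(1, 2)), Pow(T, Rational(1, 2))) (Function('R')(T) = Pow(Mul(2, T), Rational(1, 2)) = Mul(Pow(2, Rational(1, 2)), Pow(T, Rational(1, 2))))
Function('A')(P, X) = Add(-24, Mul(8, Pow(2, Rational(1, 2)), Pow(P, Rational(1, 2)))) (Function('A')(P, X) = Add(-24, Mul(8, Add(Mul(Pow(2, Rational(1, 2)), Pow(P, Rational(1, 2))), 0))) = Add(-24, Mul(8, Mul(Pow(2, Rational(1, 2)), Pow(P, Rational(1, 2))))) = Add(-24, Mul(8, Pow(2, Rational(1, 2)), Pow(P, Rational(1, 2)))))
Mul(Add(Function('A')(2, Function('F')(0, 0)), 3), d) = Mul(Add(Add(-24, Mul(8, Pow(2, Rational(1, 2)), Pow(2, Rational(1, 2)))), 3), -14) = Mul(Add(Add(-24, 16), 3), -14) = Mul(Add(-8, 3), -14) = Mul(-5, -14) = 70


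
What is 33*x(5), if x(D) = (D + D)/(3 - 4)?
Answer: -330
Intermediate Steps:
x(D) = -2*D (x(D) = (2*D)/(-1) = (2*D)*(-1) = -2*D)
33*x(5) = 33*(-2*5) = 33*(-10) = -330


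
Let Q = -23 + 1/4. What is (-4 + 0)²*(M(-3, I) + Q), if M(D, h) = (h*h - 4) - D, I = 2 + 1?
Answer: -236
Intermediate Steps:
I = 3
Q = -91/4 (Q = -23 + ¼ = -91/4 ≈ -22.750)
M(D, h) = -4 + h² - D (M(D, h) = (h² - 4) - D = (-4 + h²) - D = -4 + h² - D)
(-4 + 0)²*(M(-3, I) + Q) = (-4 + 0)²*((-4 + 3² - 1*(-3)) - 91/4) = (-4)²*((-4 + 9 + 3) - 91/4) = 16*(8 - 91/4) = 16*(-59/4) = -236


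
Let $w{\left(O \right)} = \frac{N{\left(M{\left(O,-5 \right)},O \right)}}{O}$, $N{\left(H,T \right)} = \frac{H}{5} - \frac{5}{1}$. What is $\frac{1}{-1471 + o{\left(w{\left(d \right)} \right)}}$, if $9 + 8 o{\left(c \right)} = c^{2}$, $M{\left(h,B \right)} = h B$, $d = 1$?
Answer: $- \frac{8}{11741} \approx -0.00068137$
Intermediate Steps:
$M{\left(h,B \right)} = B h$
$N{\left(H,T \right)} = -5 + \frac{H}{5}$ ($N{\left(H,T \right)} = H \frac{1}{5} - 5 = \frac{H}{5} - 5 = -5 + \frac{H}{5}$)
$w{\left(O \right)} = \frac{-5 - O}{O}$ ($w{\left(O \right)} = \frac{-5 + \frac{\left(-5\right) O}{5}}{O} = \frac{-5 - O}{O}$)
$o{\left(c \right)} = - \frac{9}{8} + \frac{c^{2}}{8}$
$\frac{1}{-1471 + o{\left(w{\left(d \right)} \right)}} = \frac{1}{-1471 - \left(\frac{9}{8} - \frac{\left(\frac{-5 - 1}{1}\right)^{2}}{8}\right)} = \frac{1}{-1471 - \left(\frac{9}{8} - \frac{\left(1 \left(-5 - 1\right)\right)^{2}}{8}\right)} = \frac{1}{-1471 - \left(\frac{9}{8} - \frac{\left(1 \left(-6\right)\right)^{2}}{8}\right)} = \frac{1}{-1471 - \left(\frac{9}{8} - \frac{\left(-6\right)^{2}}{8}\right)} = \frac{1}{-1471 + \left(- \frac{9}{8} + \frac{1}{8} \cdot 36\right)} = \frac{1}{-1471 + \left(- \frac{9}{8} + \frac{9}{2}\right)} = \frac{1}{-1471 + \frac{27}{8}} = \frac{1}{- \frac{11741}{8}} = - \frac{8}{11741}$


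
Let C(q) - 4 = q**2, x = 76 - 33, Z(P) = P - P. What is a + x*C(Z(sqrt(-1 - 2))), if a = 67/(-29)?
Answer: 4921/29 ≈ 169.69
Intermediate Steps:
a = -67/29 (a = 67*(-1/29) = -67/29 ≈ -2.3103)
Z(P) = 0
x = 43
C(q) = 4 + q**2
a + x*C(Z(sqrt(-1 - 2))) = -67/29 + 43*(4 + 0**2) = -67/29 + 43*(4 + 0) = -67/29 + 43*4 = -67/29 + 172 = 4921/29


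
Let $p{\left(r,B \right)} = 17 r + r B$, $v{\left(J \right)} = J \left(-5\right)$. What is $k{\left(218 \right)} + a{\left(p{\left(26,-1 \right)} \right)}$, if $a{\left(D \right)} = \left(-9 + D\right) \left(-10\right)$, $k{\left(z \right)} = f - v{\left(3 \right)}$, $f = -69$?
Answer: $-4124$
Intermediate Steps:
$v{\left(J \right)} = - 5 J$
$p{\left(r,B \right)} = 17 r + B r$
$k{\left(z \right)} = -54$ ($k{\left(z \right)} = -69 - \left(-5\right) 3 = -69 - -15 = -69 + 15 = -54$)
$a{\left(D \right)} = 90 - 10 D$
$k{\left(218 \right)} + a{\left(p{\left(26,-1 \right)} \right)} = -54 + \left(90 - 10 \cdot 26 \left(17 - 1\right)\right) = -54 + \left(90 - 10 \cdot 26 \cdot 16\right) = -54 + \left(90 - 4160\right) = -54 - 4070 = -4124$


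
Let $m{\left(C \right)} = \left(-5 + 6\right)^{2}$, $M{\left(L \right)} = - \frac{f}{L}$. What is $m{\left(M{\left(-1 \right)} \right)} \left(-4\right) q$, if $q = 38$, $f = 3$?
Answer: $-152$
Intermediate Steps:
$M{\left(L \right)} = - \frac{3}{L}$
$m{\left(C \right)} = 1$ ($m{\left(C \right)} = 1^{2} = 1$)
$m{\left(M{\left(-1 \right)} \right)} \left(-4\right) q = 1 \left(-4\right) 38 = \left(-4\right) 38 = -152$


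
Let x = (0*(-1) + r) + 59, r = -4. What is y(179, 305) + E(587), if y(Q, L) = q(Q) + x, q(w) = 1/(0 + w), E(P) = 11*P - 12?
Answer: 1163501/179 ≈ 6500.0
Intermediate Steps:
E(P) = -12 + 11*P
q(w) = 1/w
x = 55 (x = (0*(-1) - 4) + 59 = (0 - 4) + 59 = -4 + 59 = 55)
y(Q, L) = 55 + 1/Q (y(Q, L) = 1/Q + 55 = 55 + 1/Q)
y(179, 305) + E(587) = (55 + 1/179) + (-12 + 11*587) = (55 + 1/179) + (-12 + 6457) = 9846/179 + 6445 = 1163501/179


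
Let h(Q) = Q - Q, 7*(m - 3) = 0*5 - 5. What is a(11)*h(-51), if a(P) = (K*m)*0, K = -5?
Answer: 0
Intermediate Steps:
m = 16/7 (m = 3 + (0*5 - 5)/7 = 3 + (0 - 5)/7 = 3 + (1/7)*(-5) = 3 - 5/7 = 16/7 ≈ 2.2857)
h(Q) = 0
a(P) = 0 (a(P) = -5*16/7*0 = -80/7*0 = 0)
a(11)*h(-51) = 0*0 = 0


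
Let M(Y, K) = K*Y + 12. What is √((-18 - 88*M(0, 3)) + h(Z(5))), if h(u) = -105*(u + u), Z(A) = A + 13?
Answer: I*√4854 ≈ 69.671*I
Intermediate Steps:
M(Y, K) = 12 + K*Y
Z(A) = 13 + A
h(u) = -210*u
√((-18 - 88*M(0, 3)) + h(Z(5))) = √((-18 - 88*(12 + 3*0)) - 210*(13 + 5)) = √((-18 - 88*(12 + 0)) - 210*18) = √((-18 - 88*12) - 3780) = √((-18 - 1056) - 3780) = √(-1074 - 3780) = √(-4854) = I*√4854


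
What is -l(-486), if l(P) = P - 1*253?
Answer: 739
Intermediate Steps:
l(P) = -253 + P (l(P) = P - 253 = -253 + P)
-l(-486) = -(-253 - 486) = -1*(-739) = 739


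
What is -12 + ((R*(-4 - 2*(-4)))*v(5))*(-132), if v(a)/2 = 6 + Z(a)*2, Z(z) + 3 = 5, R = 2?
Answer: -21132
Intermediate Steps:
Z(z) = 2 (Z(z) = -3 + 5 = 2)
v(a) = 20 (v(a) = 2*(6 + 2*2) = 2*(6 + 4) = 2*10 = 20)
-12 + ((R*(-4 - 2*(-4)))*v(5))*(-132) = -12 + ((2*(-4 - 2*(-4)))*20)*(-132) = -12 + ((2*(-4 - 1*(-8)))*20)*(-132) = -12 + ((2*(-4 + 8))*20)*(-132) = -12 + ((2*4)*20)*(-132) = -12 + (8*20)*(-132) = -12 + 160*(-132) = -12 - 21120 = -21132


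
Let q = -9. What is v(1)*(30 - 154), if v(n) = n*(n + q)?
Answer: 992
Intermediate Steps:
v(n) = n*(-9 + n) (v(n) = n*(n - 9) = n*(-9 + n))
v(1)*(30 - 154) = (1*(-9 + 1))*(30 - 154) = (1*(-8))*(-124) = -8*(-124) = 992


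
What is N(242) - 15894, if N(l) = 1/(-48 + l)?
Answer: -3083435/194 ≈ -15894.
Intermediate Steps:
N(242) - 15894 = 1/(-48 + 242) - 15894 = 1/194 - 15894 = -3083435/194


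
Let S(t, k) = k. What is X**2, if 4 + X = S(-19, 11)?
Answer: 49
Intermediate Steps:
X = 7 (X = -4 + 11 = 7)
X**2 = 7**2 = 49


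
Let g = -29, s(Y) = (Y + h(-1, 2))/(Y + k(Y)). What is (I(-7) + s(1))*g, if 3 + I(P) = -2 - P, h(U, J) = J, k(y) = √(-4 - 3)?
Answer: 29*(-2*√7 + 5*I)/(√7 - I) ≈ -68.875 + 28.773*I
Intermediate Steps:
k(y) = I*√7 (k(y) = √(-7) = I*√7)
s(Y) = (2 + Y)/(Y + I*√7) (s(Y) = (Y + 2)/(Y + I*√7) = (2 + Y)/(Y + I*√7))
I(P) = -5 - P (I(P) = -3 + (-2 - P) = -5 - P)
(I(-7) + s(1))*g = ((-5 - 1*(-7)) + (2 + 1)/(1 + I*√7))*(-29) = ((-5 + 7) + 3/(1 + I*√7))*(-29) = (2 + 3/(1 + I*√7))*(-29) = -58 - 87/(1 + I*√7)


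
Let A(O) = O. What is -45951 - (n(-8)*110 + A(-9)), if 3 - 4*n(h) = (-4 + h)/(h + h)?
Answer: -368031/8 ≈ -46004.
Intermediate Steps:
n(h) = ¾ - (-4 + h)/(8*h) (n(h) = ¾ - (-4 + h)/(4*(h + h)) = ¾ - (-4 + h)/(4*(2*h)) = ¾ - (-4 + h)*1/(2*h)/4 = ¾ - (-4 + h)/(8*h))
-45951 - (n(-8)*110 + A(-9)) = -45951 - (((⅛)*(4 + 5*(-8))/(-8))*110 - 9) = -45951 - (((⅛)*(-⅛)*(4 - 40))*110 - 9) = -45951 - (((⅛)*(-⅛)*(-36))*110 - 9) = -45951 - ((9/16)*110 - 9) = -45951 - (495/8 - 9) = -45951 - 1*423/8 = -45951 - 423/8 = -368031/8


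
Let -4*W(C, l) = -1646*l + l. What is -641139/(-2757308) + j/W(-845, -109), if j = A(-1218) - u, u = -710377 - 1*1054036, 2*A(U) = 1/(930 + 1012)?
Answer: -172331662654111/4404234281860 ≈ -39.129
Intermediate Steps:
A(U) = 1/3884 (A(U) = 1/(2*(930 + 1012)) = (½)/1942 = (½)*(1/1942) = 1/3884)
u = -1764413 (u = -710377 - 1054036 = -1764413)
W(C, l) = 1645*l/4 (W(C, l) = -(-1646*l + l)/4 = -(-1645)*l/4 = 1645*l/4)
j = 6852980093/3884 (j = 1/3884 - 1*(-1764413) = 1/3884 + 1764413 = 6852980093/3884 ≈ 1.7644e+6)
-641139/(-2757308) + j/W(-845, -109) = -641139/(-2757308) + 6852980093/(3884*(((1645/4)*(-109)))) = -641139*(-1/2757308) + 6852980093/(3884*(-179305/4)) = 641139/2757308 + (6852980093/3884)*(-4/179305) = 641139/2757308 - 62871377/1597295 = -172331662654111/4404234281860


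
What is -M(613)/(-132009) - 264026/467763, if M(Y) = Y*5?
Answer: -3713346071/6860991763 ≈ -0.54123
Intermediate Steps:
M(Y) = 5*Y
-M(613)/(-132009) - 264026/467763 = -5*613/(-132009) - 264026/467763 = -1*3065*(-1/132009) - 264026*1/467763 = -3065*(-1/132009) - 264026/467763 = 3065/132009 - 264026/467763 = -3713346071/6860991763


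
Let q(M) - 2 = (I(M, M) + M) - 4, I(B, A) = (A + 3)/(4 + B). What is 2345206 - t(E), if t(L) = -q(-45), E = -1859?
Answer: 96151561/41 ≈ 2.3452e+6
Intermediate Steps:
I(B, A) = (3 + A)/(4 + B)
q(M) = -2 + M + (3 + M)/(4 + M) (q(M) = 2 + (((3 + M)/(4 + M) + M) - 4) = 2 + ((M + (3 + M)/(4 + M)) - 4) = 2 + (-4 + M + (3 + M)/(4 + M)) = -2 + M + (3 + M)/(4 + M))
t(L) = 1885/41 (t(L) = -(-5 + (-45)² + 3*(-45))/(4 - 45) = -(-5 + 2025 - 135)/(-41) = -(-1)*1885/41 = -1*(-1885/41) = 1885/41)
2345206 - t(E) = 2345206 - 1*1885/41 = 2345206 - 1885/41 = 96151561/41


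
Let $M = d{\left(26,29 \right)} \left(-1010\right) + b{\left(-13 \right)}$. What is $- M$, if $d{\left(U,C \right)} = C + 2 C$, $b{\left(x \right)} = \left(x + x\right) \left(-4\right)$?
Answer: $87766$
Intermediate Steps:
$b{\left(x \right)} = - 8 x$ ($b{\left(x \right)} = 2 x \left(-4\right) = - 8 x$)
$d{\left(U,C \right)} = 3 C$
$M = -87766$ ($M = 3 \cdot 29 \left(-1010\right) - -104 = 87 \left(-1010\right) + 104 = -87870 + 104 = -87766$)
$- M = \left(-1\right) \left(-87766\right) = 87766$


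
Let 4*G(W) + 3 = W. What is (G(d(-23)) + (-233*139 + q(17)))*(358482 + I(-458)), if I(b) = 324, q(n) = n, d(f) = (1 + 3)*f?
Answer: -23246143725/2 ≈ -1.1623e+10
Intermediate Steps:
d(f) = 4*f
G(W) = -3/4 + W/4
(G(d(-23)) + (-233*139 + q(17)))*(358482 + I(-458)) = ((-3/4 + (4*(-23))/4) + (-233*139 + 17))*(358482 + 324) = ((-3/4 + (1/4)*(-92)) + (-32387 + 17))*358806 = ((-3/4 - 23) - 32370)*358806 = (-95/4 - 32370)*358806 = -129575/4*358806 = -23246143725/2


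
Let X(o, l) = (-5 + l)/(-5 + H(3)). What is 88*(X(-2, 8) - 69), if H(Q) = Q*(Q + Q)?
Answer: -78672/13 ≈ -6051.7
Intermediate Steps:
H(Q) = 2*Q² (H(Q) = Q*(2*Q) = 2*Q²)
X(o, l) = -5/13 + l/13 (X(o, l) = (-5 + l)/(-5 + 2*3²) = (-5 + l)/(-5 + 2*9) = (-5 + l)/(-5 + 18) = (-5 + l)/13 = (-5 + l)*(1/13) = -5/13 + l/13)
88*(X(-2, 8) - 69) = 88*((-5/13 + (1/13)*8) - 69) = 88*((-5/13 + 8/13) - 69) = 88*(3/13 - 69) = 88*(-894/13) = -78672/13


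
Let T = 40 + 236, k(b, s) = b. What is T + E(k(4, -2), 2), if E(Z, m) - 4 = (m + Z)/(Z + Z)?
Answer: 1123/4 ≈ 280.75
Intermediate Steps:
T = 276
E(Z, m) = 4 + (Z + m)/(2*Z) (E(Z, m) = 4 + (m + Z)/(Z + Z) = 4 + (Z + m)/((2*Z)) = 4 + (Z + m)*(1/(2*Z)) = 4 + (Z + m)/(2*Z))
T + E(k(4, -2), 2) = 276 + (½)*(2 + 9*4)/4 = 276 + (½)*(¼)*(2 + 36) = 276 + (½)*(¼)*38 = 276 + 19/4 = 1123/4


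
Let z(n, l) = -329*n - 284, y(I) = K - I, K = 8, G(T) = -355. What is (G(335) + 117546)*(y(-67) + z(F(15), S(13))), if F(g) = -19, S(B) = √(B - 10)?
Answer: 708068022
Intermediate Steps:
S(B) = √(-10 + B)
y(I) = 8 - I
z(n, l) = -284 - 329*n
(G(335) + 117546)*(y(-67) + z(F(15), S(13))) = (-355 + 117546)*((8 - 1*(-67)) + (-284 - 329*(-19))) = 117191*((8 + 67) + (-284 + 6251)) = 117191*(75 + 5967) = 117191*6042 = 708068022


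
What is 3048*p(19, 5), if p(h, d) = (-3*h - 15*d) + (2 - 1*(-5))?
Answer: -381000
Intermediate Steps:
p(h, d) = 7 - 15*d - 3*h (p(h, d) = (-15*d - 3*h) + (2 + 5) = (-15*d - 3*h) + 7 = 7 - 15*d - 3*h)
3048*p(19, 5) = 3048*(7 - 15*5 - 3*19) = 3048*(7 - 75 - 57) = 3048*(-125) = -381000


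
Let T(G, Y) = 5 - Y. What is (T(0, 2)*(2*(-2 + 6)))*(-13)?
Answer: -312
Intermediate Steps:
(T(0, 2)*(2*(-2 + 6)))*(-13) = ((5 - 1*2)*(2*(-2 + 6)))*(-13) = ((5 - 2)*(2*4))*(-13) = (3*8)*(-13) = 24*(-13) = -312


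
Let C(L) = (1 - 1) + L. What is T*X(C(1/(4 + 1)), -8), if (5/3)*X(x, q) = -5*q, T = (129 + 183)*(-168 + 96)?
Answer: -539136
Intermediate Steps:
C(L) = L (C(L) = 0 + L = L)
T = -22464 (T = 312*(-72) = -22464)
X(x, q) = -3*q (X(x, q) = 3*(-5*q)/5 = -3*q)
T*X(C(1/(4 + 1)), -8) = -(-67392)*(-8) = -22464*24 = -539136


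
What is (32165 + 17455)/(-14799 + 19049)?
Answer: 4962/425 ≈ 11.675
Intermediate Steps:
(32165 + 17455)/(-14799 + 19049) = 49620/4250 = 49620*(1/4250) = 4962/425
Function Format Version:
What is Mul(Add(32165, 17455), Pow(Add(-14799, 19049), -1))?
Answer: Rational(4962, 425) ≈ 11.675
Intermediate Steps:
Mul(Add(32165, 17455), Pow(Add(-14799, 19049), -1)) = Mul(49620, Pow(4250, -1)) = Mul(49620, Rational(1, 4250)) = Rational(4962, 425)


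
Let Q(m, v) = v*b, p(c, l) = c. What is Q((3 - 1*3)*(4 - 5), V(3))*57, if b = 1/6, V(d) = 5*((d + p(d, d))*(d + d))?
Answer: 1710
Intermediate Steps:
V(d) = 20*d**2 (V(d) = 5*((d + d)*(d + d)) = 5*((2*d)*(2*d)) = 5*(4*d**2) = 20*d**2)
b = 1/6 (b = 1*(1/6) = 1/6 ≈ 0.16667)
Q(m, v) = v/6 (Q(m, v) = v*(1/6) = v/6)
Q((3 - 1*3)*(4 - 5), V(3))*57 = ((20*3**2)/6)*57 = ((20*9)/6)*57 = ((1/6)*180)*57 = 30*57 = 1710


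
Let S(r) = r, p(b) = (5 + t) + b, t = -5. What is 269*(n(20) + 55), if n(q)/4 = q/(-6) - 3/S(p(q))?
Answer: 165704/15 ≈ 11047.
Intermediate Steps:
p(b) = b (p(b) = (5 - 5) + b = 0 + b = b)
n(q) = -12/q - 2*q/3 (n(q) = 4*(q/(-6) - 3/q) = 4*(q*(-⅙) - 3/q) = 4*(-q/6 - 3/q) = 4*(-3/q - q/6) = -12/q - 2*q/3)
269*(n(20) + 55) = 269*((-12/20 - ⅔*20) + 55) = 269*((-12*1/20 - 40/3) + 55) = 269*((-⅗ - 40/3) + 55) = 269*(-209/15 + 55) = 269*(616/15) = 165704/15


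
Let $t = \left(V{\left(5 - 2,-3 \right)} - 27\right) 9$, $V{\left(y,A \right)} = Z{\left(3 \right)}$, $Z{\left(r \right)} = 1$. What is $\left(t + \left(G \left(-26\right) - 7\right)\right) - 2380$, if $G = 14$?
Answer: $-2985$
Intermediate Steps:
$V{\left(y,A \right)} = 1$
$t = -234$ ($t = \left(1 - 27\right) 9 = \left(-26\right) 9 = -234$)
$\left(t + \left(G \left(-26\right) - 7\right)\right) - 2380 = \left(-234 + \left(14 \left(-26\right) - 7\right)\right) - 2380 = \left(-234 - 371\right) - 2380 = -605 - 2380 = -2985$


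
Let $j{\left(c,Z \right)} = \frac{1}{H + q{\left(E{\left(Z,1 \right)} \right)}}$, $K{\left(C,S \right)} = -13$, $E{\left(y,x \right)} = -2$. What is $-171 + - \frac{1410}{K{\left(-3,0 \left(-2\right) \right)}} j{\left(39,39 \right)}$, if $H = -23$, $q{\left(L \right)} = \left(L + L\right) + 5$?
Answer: $- \frac{25158}{143} \approx -175.93$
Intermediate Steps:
$q{\left(L \right)} = 5 + 2 L$ ($q{\left(L \right)} = 2 L + 5 = 5 + 2 L$)
$j{\left(c,Z \right)} = - \frac{1}{22}$ ($j{\left(c,Z \right)} = \frac{1}{-23 + \left(5 + 2 \left(-2\right)\right)} = \frac{1}{-23 + \left(5 - 4\right)} = \frac{1}{-23 + 1} = \frac{1}{-22} = - \frac{1}{22}$)
$-171 + - \frac{1410}{K{\left(-3,0 \left(-2\right) \right)}} j{\left(39,39 \right)} = -171 + - \frac{1410}{-13} \left(- \frac{1}{22}\right) = -171 + \left(-1410\right) \left(- \frac{1}{13}\right) \left(- \frac{1}{22}\right) = -171 + \frac{1410}{13} \left(- \frac{1}{22}\right) = -171 - \frac{705}{143} = - \frac{25158}{143}$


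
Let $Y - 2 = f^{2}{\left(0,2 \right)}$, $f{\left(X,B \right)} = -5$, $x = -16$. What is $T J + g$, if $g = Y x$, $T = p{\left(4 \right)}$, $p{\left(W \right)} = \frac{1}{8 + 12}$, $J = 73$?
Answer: $- \frac{8567}{20} \approx -428.35$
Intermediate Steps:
$Y = 27$ ($Y = 2 + \left(-5\right)^{2} = 2 + 25 = 27$)
$p{\left(W \right)} = \frac{1}{20}$
$T = \frac{1}{20} \approx 0.05$
$g = -432$ ($g = 27 \left(-16\right) = -432$)
$T J + g = \frac{1}{20} \cdot 73 - 432 = \frac{73}{20} - 432 = - \frac{8567}{20}$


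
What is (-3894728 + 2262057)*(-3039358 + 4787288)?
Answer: -2853794621030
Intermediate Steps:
(-3894728 + 2262057)*(-3039358 + 4787288) = -1632671*1747930 = -2853794621030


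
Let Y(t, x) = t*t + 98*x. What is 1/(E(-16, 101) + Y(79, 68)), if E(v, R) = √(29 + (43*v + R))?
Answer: 12905/166539583 - 3*I*√62/166539583 ≈ 7.7489e-5 - 1.4184e-7*I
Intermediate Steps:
E(v, R) = √(29 + R + 43*v) (E(v, R) = √(29 + (R + 43*v)) = √(29 + R + 43*v))
Y(t, x) = t² + 98*x
1/(E(-16, 101) + Y(79, 68)) = 1/(√(29 + 101 + 43*(-16)) + (79² + 98*68)) = 1/(√(29 + 101 - 688) + (6241 + 6664)) = 1/(√(-558) + 12905) = 1/(3*I*√62 + 12905) = 1/(12905 + 3*I*√62)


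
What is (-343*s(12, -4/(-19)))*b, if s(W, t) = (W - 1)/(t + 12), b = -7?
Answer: 501809/232 ≈ 2163.0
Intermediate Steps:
s(W, t) = (-1 + W)/(12 + t)
(-343*s(12, -4/(-19)))*b = -343*(-1 + 12)/(12 - 4/(-19))*(-7) = -343*11/(12 - 4*(-1/19))*(-7) = -343*11/(12 + 4/19)*(-7) = -343*11/232/19*(-7) = -6517*11/232*(-7) = -343*209/232*(-7) = -71687/232*(-7) = 501809/232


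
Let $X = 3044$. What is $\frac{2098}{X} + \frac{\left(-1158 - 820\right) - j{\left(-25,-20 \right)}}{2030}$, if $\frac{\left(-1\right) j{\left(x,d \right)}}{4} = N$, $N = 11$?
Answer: $- \frac{407039}{1544830} \approx -0.26348$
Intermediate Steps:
$j{\left(x,d \right)} = -44$ ($j{\left(x,d \right)} = \left(-4\right) 11 = -44$)
$\frac{2098}{X} + \frac{\left(-1158 - 820\right) - j{\left(-25,-20 \right)}}{2030} = \frac{2098}{3044} + \frac{\left(-1158 - 820\right) - -44}{2030} = 2098 \cdot \frac{1}{3044} + \left(\left(-1158 - 820\right) + 44\right) \frac{1}{2030} = \frac{1049}{1522} + \left(-1978 + 44\right) \frac{1}{2030} = \frac{1049}{1522} - \frac{967}{1015} = - \frac{407039}{1544830}$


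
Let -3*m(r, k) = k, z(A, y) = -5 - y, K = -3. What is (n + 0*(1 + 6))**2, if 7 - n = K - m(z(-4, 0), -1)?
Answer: 961/9 ≈ 106.78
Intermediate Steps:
m(r, k) = -k/3
n = 31/3 (n = 7 - (-3 - (-1)*(-1)/3) = 7 - (-3 - 1*1/3) = 7 - (-3 - 1/3) = 7 - 1*(-10/3) = 7 + 10/3 = 31/3 ≈ 10.333)
(n + 0*(1 + 6))**2 = (31/3 + 0*(1 + 6))**2 = (31/3 + 0*7)**2 = (31/3 + 0)**2 = (31/3)**2 = 961/9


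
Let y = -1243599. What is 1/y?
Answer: -1/1243599 ≈ -8.0412e-7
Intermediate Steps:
1/y = 1/(-1243599) = -1/1243599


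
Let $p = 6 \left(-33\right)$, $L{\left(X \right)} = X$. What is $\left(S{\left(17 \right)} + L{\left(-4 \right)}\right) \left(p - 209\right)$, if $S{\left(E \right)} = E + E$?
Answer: $-12210$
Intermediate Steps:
$S{\left(E \right)} = 2 E$
$p = -198$
$\left(S{\left(17 \right)} + L{\left(-4 \right)}\right) \left(p - 209\right) = \left(2 \cdot 17 - 4\right) \left(-198 - 209\right) = \left(34 - 4\right) \left(-407\right) = 30 \left(-407\right) = -12210$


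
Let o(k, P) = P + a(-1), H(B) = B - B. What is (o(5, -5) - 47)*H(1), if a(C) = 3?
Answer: 0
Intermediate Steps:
H(B) = 0
o(k, P) = 3 + P (o(k, P) = P + 3 = 3 + P)
(o(5, -5) - 47)*H(1) = ((3 - 5) - 47)*0 = (-2 - 47)*0 = -49*0 = 0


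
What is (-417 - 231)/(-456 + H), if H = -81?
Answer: 216/179 ≈ 1.2067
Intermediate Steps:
(-417 - 231)/(-456 + H) = (-417 - 231)/(-456 - 81) = -648/(-537) = -648*(-1/537) = 216/179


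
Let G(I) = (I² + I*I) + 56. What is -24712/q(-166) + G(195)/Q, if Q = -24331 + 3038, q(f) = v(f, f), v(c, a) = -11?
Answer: 525355450/234223 ≈ 2243.0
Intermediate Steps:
q(f) = -11
Q = -21293
G(I) = 56 + 2*I² (G(I) = (I² + I²) + 56 = 2*I² + 56 = 56 + 2*I²)
-24712/q(-166) + G(195)/Q = -24712/(-11) + (56 + 2*195²)/(-21293) = -24712*(-1/11) + (56 + 2*38025)*(-1/21293) = 24712/11 + (56 + 76050)*(-1/21293) = 24712/11 + 76106*(-1/21293) = 24712/11 - 76106/21293 = 525355450/234223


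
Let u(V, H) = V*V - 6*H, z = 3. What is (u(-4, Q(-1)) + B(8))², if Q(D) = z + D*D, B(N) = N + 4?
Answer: 16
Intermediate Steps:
B(N) = 4 + N
Q(D) = 3 + D² (Q(D) = 3 + D*D = 3 + D²)
u(V, H) = V² - 6*H
(u(-4, Q(-1)) + B(8))² = (((-4)² - 6*(3 + (-1)²)) + (4 + 8))² = ((16 - 6*(3 + 1)) + 12)² = ((16 - 6*4) + 12)² = ((16 - 24) + 12)² = (-8 + 12)² = 4² = 16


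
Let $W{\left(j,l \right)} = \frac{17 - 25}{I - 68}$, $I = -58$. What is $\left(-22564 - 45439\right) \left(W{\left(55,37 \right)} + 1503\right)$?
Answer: $- \frac{6439408079}{63} \approx -1.0221 \cdot 10^{8}$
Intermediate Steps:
$W{\left(j,l \right)} = \frac{4}{63}$ ($W{\left(j,l \right)} = \frac{17 - 25}{-58 - 68} = - \frac{8}{-126} = \left(-8\right) \left(- \frac{1}{126}\right) = \frac{4}{63}$)
$\left(-22564 - 45439\right) \left(W{\left(55,37 \right)} + 1503\right) = \left(-22564 - 45439\right) \left(\frac{4}{63} + 1503\right) = \left(-68003\right) \frac{94693}{63} = - \frac{6439408079}{63}$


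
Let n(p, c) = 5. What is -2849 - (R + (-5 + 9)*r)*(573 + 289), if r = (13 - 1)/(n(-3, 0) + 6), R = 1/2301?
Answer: -167326697/25311 ≈ -6610.8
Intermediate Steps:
R = 1/2301 ≈ 0.00043459
r = 12/11 (r = (13 - 1)/(5 + 6) = 12/11 ≈ 1.0909)
-2849 - (R + (-5 + 9)*r)*(573 + 289) = -2849 - (1/2301 + (-5 + 9)*(12/11))*(573 + 289) = -2849 - (1/2301 + 4*(12/11))*862 = -2849 - (1/2301 + 48/11)*862 = -2849 - 110459*862/25311 = -2849 - 1*95215658/25311 = -2849 - 95215658/25311 = -167326697/25311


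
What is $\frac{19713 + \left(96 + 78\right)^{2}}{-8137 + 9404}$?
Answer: $\frac{49989}{1267} \approx 39.455$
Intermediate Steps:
$\frac{19713 + \left(96 + 78\right)^{2}}{-8137 + 9404} = \frac{19713 + 174^{2}}{1267} = \left(19713 + 30276\right) \frac{1}{1267} = 49989 \cdot \frac{1}{1267} = \frac{49989}{1267}$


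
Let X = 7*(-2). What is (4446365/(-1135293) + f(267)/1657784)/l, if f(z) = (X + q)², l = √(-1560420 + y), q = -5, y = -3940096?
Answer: 7370702914387*I*√1375129/5176179643665243696 ≈ 0.0016698*I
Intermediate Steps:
l = 2*I*√1375129 (l = √(-1560420 - 3940096) = √(-5500516) = 2*I*√1375129 ≈ 2345.3*I)
X = -14
f(z) = 361 (f(z) = (-14 - 5)² = (-19)² = 361)
(4446365/(-1135293) + f(267)/1657784)/l = (4446365/(-1135293) + 361/1657784)/((2*I*√1375129)) = (4446365*(-1/1135293) + 361*(1/1657784))*(-I*√1375129/2750258) = (-4446365/1135293 + 361/1657784)*(-I*√1375129/2750258) = -(-7370702914387)*I*√1375129/5176179643665243696 = 7370702914387*I*√1375129/5176179643665243696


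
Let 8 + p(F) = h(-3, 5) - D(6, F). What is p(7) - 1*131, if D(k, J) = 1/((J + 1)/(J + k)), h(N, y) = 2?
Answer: -1109/8 ≈ -138.63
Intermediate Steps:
D(k, J) = (J + k)/(1 + J) (D(k, J) = 1/((1 + J)/(J + k)) = (J + k)/(1 + J))
p(F) = -6 - (6 + F)/(1 + F) (p(F) = -8 + (2 - (F + 6)/(1 + F)) = -8 + (2 - (6 + F)/(1 + F)) = -6 - (6 + F)/(1 + F))
p(7) - 1*131 = (-12 - 7*7)/(1 + 7) - 1*131 = (-12 - 49)/8 - 131 = (1/8)*(-61) - 131 = -61/8 - 131 = -1109/8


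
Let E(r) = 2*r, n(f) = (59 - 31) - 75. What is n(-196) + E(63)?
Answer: 79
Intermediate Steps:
n(f) = -47 (n(f) = 28 - 75 = -47)
n(-196) + E(63) = -47 + 2*63 = -47 + 126 = 79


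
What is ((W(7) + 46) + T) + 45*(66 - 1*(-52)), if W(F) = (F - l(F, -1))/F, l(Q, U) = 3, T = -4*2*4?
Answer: 37272/7 ≈ 5324.6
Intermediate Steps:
T = -32 (T = -8*4 = -32)
W(F) = (-3 + F)/F (W(F) = (F - 1*3)/F = (F - 3)/F = (-3 + F)/F)
((W(7) + 46) + T) + 45*(66 - 1*(-52)) = (((-3 + 7)/7 + 46) - 32) + 45*(66 - 1*(-52)) = (((⅐)*4 + 46) - 32) + 45*(66 + 52) = ((4/7 + 46) - 32) + 45*118 = (326/7 - 32) + 5310 = 102/7 + 5310 = 37272/7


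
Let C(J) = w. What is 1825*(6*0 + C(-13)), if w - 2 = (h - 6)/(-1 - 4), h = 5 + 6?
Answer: 1825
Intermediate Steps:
h = 11
w = 1 (w = 2 + (11 - 6)/(-1 - 4) = 2 + 5/(-5) = 2 + 5*(-⅕) = 2 - 1 = 1)
C(J) = 1
1825*(6*0 + C(-13)) = 1825*(6*0 + 1) = 1825*(0 + 1) = 1825*1 = 1825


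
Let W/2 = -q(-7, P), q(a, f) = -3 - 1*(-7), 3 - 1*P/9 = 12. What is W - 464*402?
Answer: -186536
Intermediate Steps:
P = -81 (P = 27 - 9*12 = 27 - 108 = -81)
q(a, f) = 4 (q(a, f) = -3 + 7 = 4)
W = -8 (W = 2*(-1*4) = 2*(-4) = -8)
W - 464*402 = -8 - 464*402 = -8 - 186528 = -186536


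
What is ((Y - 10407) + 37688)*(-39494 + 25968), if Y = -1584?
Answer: -347577622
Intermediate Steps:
((Y - 10407) + 37688)*(-39494 + 25968) = ((-1584 - 10407) + 37688)*(-39494 + 25968) = (-11991 + 37688)*(-13526) = 25697*(-13526) = -347577622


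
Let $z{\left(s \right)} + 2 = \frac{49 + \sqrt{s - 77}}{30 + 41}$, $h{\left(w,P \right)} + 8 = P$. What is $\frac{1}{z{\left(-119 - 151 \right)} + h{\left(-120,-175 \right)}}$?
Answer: $- \frac{929106}{171243743} - \frac{71 i \sqrt{347}}{171243743} \approx -0.0054256 - 7.7234 \cdot 10^{-6} i$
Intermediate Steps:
$h{\left(w,P \right)} = -8 + P$
$z{\left(s \right)} = - \frac{93}{71} + \frac{\sqrt{-77 + s}}{71}$ ($z{\left(s \right)} = -2 + \frac{49 + \sqrt{s - 77}}{30 + 41} = -2 + \frac{49 + \sqrt{-77 + s}}{71} = -2 + \left(49 + \sqrt{-77 + s}\right) \frac{1}{71} = -2 + \left(\frac{49}{71} + \frac{\sqrt{-77 + s}}{71}\right) = - \frac{93}{71} + \frac{\sqrt{-77 + s}}{71}$)
$\frac{1}{z{\left(-119 - 151 \right)} + h{\left(-120,-175 \right)}} = \frac{1}{\left(- \frac{93}{71} + \frac{\sqrt{-77 - 270}}{71}\right) - 183} = \frac{1}{\left(- \frac{93}{71} + \frac{\sqrt{-347}}{71}\right) - 183} = \frac{1}{\left(- \frac{93}{71} + \frac{i \sqrt{347}}{71}\right) - 183} = \frac{1}{- \frac{13086}{71} + \frac{i \sqrt{347}}{71}}$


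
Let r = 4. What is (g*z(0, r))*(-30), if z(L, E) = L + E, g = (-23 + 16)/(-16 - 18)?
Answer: -420/17 ≈ -24.706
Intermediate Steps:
g = 7/34 (g = -7/(-34) = -7*(-1/34) = 7/34 ≈ 0.20588)
z(L, E) = E + L
(g*z(0, r))*(-30) = (7*(4 + 0)/34)*(-30) = ((7/34)*4)*(-30) = (14/17)*(-30) = -420/17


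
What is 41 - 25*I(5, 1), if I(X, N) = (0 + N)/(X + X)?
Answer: 77/2 ≈ 38.500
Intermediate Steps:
I(X, N) = N/(2*X) (I(X, N) = N/((2*X)) = N*(1/(2*X)) = N/(2*X))
41 - 25*I(5, 1) = 41 - 25/(2*5) = 41 - 25*⅒ = 41 - 5/2 = 77/2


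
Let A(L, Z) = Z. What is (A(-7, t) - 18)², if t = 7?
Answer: 121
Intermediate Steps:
(A(-7, t) - 18)² = (7 - 18)² = (-11)² = 121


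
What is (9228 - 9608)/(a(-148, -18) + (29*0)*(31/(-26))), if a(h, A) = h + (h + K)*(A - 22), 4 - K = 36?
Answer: -95/1763 ≈ -0.053885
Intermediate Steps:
K = -32 (K = 4 - 1*36 = 4 - 36 = -32)
a(h, A) = h + (-32 + h)*(-22 + A) (a(h, A) = h + (h - 32)*(A - 22) = h + (-32 + h)*(-22 + A))
(9228 - 9608)/(a(-148, -18) + (29*0)*(31/(-26))) = (9228 - 9608)/((704 - 32*(-18) - 21*(-148) - 18*(-148)) + (29*0)*(31/(-26))) = -380/((704 + 576 + 3108 + 2664) + 0*(31*(-1/26))) = -380/(7052 + 0*(-31/26)) = -380/(7052 + 0) = -380/7052 = -380*1/7052 = -95/1763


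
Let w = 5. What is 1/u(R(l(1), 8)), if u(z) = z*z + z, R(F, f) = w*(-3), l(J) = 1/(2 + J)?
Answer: 1/210 ≈ 0.0047619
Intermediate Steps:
R(F, f) = -15 (R(F, f) = 5*(-3) = -15)
u(z) = z + z**2 (u(z) = z**2 + z = z + z**2)
1/u(R(l(1), 8)) = 1/(-15*(1 - 15)) = 1/(-15*(-14)) = 1/210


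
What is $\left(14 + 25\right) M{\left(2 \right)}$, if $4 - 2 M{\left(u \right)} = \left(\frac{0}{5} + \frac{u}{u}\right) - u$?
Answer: $\frac{195}{2} \approx 97.5$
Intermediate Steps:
$M{\left(u \right)} = \frac{3}{2} + \frac{u}{2}$ ($M{\left(u \right)} = 2 - \frac{\left(\frac{0}{5} + \frac{u}{u}\right) - u}{2} = 2 - \frac{\left(0 \cdot \frac{1}{5} + 1\right) - u}{2} = 2 - \frac{\left(0 + 1\right) - u}{2} = 2 - \frac{1 - u}{2} = 2 + \left(- \frac{1}{2} + \frac{u}{2}\right) = \frac{3}{2} + \frac{u}{2}$)
$\left(14 + 25\right) M{\left(2 \right)} = \left(14 + 25\right) \left(\frac{3}{2} + \frac{1}{2} \cdot 2\right) = 39 \left(\frac{3}{2} + 1\right) = 39 \cdot \frac{5}{2} = \frac{195}{2}$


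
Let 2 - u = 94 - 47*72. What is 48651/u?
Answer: 48651/3292 ≈ 14.779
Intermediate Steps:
u = 3292 (u = 2 - (94 - 47*72) = 2 - (94 - 3384) = 2 - 1*(-3290) = 2 + 3290 = 3292)
48651/u = 48651/3292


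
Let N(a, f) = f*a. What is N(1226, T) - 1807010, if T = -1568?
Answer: -3729378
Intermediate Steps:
N(a, f) = a*f
N(1226, T) - 1807010 = 1226*(-1568) - 1807010 = -1922368 - 1807010 = -3729378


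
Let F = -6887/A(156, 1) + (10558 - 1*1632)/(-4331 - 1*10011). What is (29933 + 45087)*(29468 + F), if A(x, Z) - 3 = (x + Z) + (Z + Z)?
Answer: 1282201511236030/580851 ≈ 2.2075e+9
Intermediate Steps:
A(x, Z) = 3 + x + 3*Z (A(x, Z) = 3 + ((x + Z) + (Z + Z)) = 3 + ((Z + x) + 2*Z) = 3 + (x + 3*Z) = 3 + x + 3*Z)
F = -50109683/1161702 (F = -6887/(3 + 156 + 3*1) + (10558 - 1*1632)/(-4331 - 1*10011) = -6887/(3 + 156 + 3) + (10558 - 1632)/(-4331 - 10011) = -6887/162 + 8926/(-14342) = -6887*1/162 + 8926*(-1/14342) = -6887/162 - 4463/7171 = -50109683/1161702 ≈ -43.135)
(29933 + 45087)*(29468 + F) = (29933 + 45087)*(29468 - 50109683/1161702) = 75020*(34182924853/1161702) = 1282201511236030/580851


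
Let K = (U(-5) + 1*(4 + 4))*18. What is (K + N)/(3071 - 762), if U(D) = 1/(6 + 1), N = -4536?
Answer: -30726/16163 ≈ -1.9010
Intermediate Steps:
U(D) = 1/7
K = 1026/7 (K = (1/7 + 1*(4 + 4))*18 = (1/7 + 1*8)*18 = (1/7 + 8)*18 = (57/7)*18 = 1026/7 ≈ 146.57)
(K + N)/(3071 - 762) = (1026/7 - 4536)/(3071 - 762) = -30726/7/2309 = -30726/7*1/2309 = -30726/16163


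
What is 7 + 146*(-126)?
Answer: -18389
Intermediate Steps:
7 + 146*(-126) = 7 - 18396 = -18389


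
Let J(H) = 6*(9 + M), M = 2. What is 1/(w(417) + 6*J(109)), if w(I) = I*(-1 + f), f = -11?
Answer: -1/4608 ≈ -0.00021701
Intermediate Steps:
J(H) = 66 (J(H) = 6*(9 + 2) = 6*11 = 66)
w(I) = -12*I (w(I) = I*(-1 - 11) = I*(-12) = -12*I)
1/(w(417) + 6*J(109)) = 1/(-12*417 + 6*66) = 1/(-5004 + 396) = 1/(-4608) = -1/4608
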